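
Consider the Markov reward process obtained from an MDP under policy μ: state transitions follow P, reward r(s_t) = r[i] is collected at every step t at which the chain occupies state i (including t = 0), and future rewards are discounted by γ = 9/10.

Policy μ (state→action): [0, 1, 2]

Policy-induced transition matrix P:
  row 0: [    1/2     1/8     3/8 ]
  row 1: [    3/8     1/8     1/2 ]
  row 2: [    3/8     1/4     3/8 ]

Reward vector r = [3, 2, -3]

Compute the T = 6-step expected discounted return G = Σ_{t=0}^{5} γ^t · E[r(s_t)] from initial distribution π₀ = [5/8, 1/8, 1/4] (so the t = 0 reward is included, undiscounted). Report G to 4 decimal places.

t=0: π = [0.6250, 0.1250, 0.2500], E[r] = 1.3750, γ^t·E[r] = 1.375000, running G = 1.375000
t=1: π = [0.4531, 0.1563, 0.3906], E[r] = 0.5000, γ^t·E[r] = 0.450000, running G = 1.825000
t=2: π = [0.4316, 0.1738, 0.3945], E[r] = 0.4590, γ^t·E[r] = 0.371777, running G = 2.196777
t=3: π = [0.4290, 0.1743, 0.3967], E[r] = 0.4453, γ^t·E[r] = 0.324633, running G = 2.521410
t=4: π = [0.4286, 0.1746, 0.3968], E[r] = 0.4447, γ^t·E[r] = 0.291749, running G = 2.813159
t=5: π = [0.4286, 0.1746, 0.3968], E[r] = 0.4445, γ^t·E[r] = 0.262448, running G = 3.075607

G = 3.0756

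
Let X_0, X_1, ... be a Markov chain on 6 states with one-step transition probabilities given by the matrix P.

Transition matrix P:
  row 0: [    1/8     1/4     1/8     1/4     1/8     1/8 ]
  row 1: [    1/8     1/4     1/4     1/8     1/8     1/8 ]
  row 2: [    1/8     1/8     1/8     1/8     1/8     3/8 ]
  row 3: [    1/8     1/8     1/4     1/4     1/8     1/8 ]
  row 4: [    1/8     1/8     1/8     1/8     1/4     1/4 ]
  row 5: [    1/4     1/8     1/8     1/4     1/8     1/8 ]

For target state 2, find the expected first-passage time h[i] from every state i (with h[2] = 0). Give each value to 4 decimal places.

h = [5.7273, 5.0909, 0.0000, 5.0909, 5.9205, 5.8068]

First-step conditioning: h[2] = 0; for i ≠ 2, h[i] = 1 + Σ_k P[i][k]·h[k].
  h[0] = 1 + 1/8·h[0] + 1/4·h[1] + 1/4·h[3] + 1/8·h[4] + 1/8·h[5]
  h[1] = 1 + 1/8·h[0] + 1/4·h[1] + 1/8·h[3] + 1/8·h[4] + 1/8·h[5]
  h[3] = 1 + 1/8·h[0] + 1/8·h[1] + 1/4·h[3] + 1/8·h[4] + 1/8·h[5]
  h[4] = 1 + 1/8·h[0] + 1/8·h[1] + 1/8·h[3] + 1/4·h[4] + 1/4·h[5]
  h[5] = 1 + 1/4·h[0] + 1/8·h[1] + 1/4·h[3] + 1/8·h[4] + 1/8·h[5]
Solving the 5×5 linear system over states ≠ 2 gives exactly h = [63/11, 56/11, 0, 56/11, 521/88, 511/88] (h[2] = 0 is the target).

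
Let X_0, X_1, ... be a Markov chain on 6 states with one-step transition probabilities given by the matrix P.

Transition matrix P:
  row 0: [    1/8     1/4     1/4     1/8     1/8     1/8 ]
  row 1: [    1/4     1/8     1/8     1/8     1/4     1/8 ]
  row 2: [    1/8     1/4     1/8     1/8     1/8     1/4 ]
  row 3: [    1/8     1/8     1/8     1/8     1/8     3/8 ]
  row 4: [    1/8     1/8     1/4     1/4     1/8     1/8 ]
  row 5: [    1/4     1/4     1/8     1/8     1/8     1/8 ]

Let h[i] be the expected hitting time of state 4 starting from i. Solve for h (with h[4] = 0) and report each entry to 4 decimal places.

h = [6.6207, 5.8851, 6.6207, 6.7126, 0.0000, 6.6207]

First-step conditioning: h[4] = 0; for i ≠ 4, h[i] = 1 + Σ_k P[i][k]·h[k].
  h[0] = 1 + 1/8·h[0] + 1/4·h[1] + 1/4·h[2] + 1/8·h[3] + 1/8·h[5]
  h[1] = 1 + 1/4·h[0] + 1/8·h[1] + 1/8·h[2] + 1/8·h[3] + 1/8·h[5]
  h[2] = 1 + 1/8·h[0] + 1/4·h[1] + 1/8·h[2] + 1/8·h[3] + 1/4·h[5]
  h[3] = 1 + 1/8·h[0] + 1/8·h[1] + 1/8·h[2] + 1/8·h[3] + 3/8·h[5]
  h[5] = 1 + 1/4·h[0] + 1/4·h[1] + 1/8·h[2] + 1/8·h[3] + 1/8·h[5]
Solving the 5×5 linear system over states ≠ 4 gives exactly h = [192/29, 512/87, 192/29, 584/87, 0, 192/29] (h[4] = 0 is the target).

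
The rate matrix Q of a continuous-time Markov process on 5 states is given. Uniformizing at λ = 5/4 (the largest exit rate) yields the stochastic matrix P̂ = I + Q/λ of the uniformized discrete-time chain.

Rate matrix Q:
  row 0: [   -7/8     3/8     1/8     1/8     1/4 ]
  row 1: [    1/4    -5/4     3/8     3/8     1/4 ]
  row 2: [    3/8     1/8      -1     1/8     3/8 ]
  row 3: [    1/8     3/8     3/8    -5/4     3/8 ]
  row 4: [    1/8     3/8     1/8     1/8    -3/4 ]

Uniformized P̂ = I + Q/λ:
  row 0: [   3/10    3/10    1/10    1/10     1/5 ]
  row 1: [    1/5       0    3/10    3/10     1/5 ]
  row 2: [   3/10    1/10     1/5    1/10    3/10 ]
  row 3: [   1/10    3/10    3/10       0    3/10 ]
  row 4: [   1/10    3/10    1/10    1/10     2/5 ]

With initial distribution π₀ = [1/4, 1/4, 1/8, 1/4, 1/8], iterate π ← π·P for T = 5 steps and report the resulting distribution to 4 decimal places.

t=0: π = [0.2500, 0.2500, 0.1250, 0.2500, 0.1250]
t=1: π = [0.2000, 0.2000, 0.2125, 0.1250, 0.2625]
t=2: π = [0.2025, 0.1975, 0.1863, 0.1275, 0.2863]
t=3: π = [0.1975, 0.2035, 0.1836, 0.1268, 0.2886]
t=4: π = [0.1966, 0.2022, 0.1844, 0.1280, 0.2888]
t=5: π = [0.1964, 0.2025, 0.1845, 0.1276, 0.2890]

π = [0.1964, 0.2025, 0.1845, 0.1276, 0.2890]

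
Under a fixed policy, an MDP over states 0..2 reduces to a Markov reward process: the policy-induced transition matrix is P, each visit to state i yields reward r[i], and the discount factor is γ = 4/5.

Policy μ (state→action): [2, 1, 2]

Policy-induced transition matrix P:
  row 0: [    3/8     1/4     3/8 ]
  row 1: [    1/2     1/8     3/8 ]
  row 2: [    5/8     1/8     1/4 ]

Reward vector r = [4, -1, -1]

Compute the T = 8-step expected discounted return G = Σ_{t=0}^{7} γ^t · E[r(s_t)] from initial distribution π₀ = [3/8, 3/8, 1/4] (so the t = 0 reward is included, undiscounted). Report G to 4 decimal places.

G = 5.3380

t=0: π = [0.3750, 0.3750, 0.2500], E[r] = 0.8750, γ^t·E[r] = 0.875000, running G = 0.875000
t=1: π = [0.4844, 0.1719, 0.3438], E[r] = 1.4219, γ^t·E[r] = 1.137500, running G = 2.012500
t=2: π = [0.4824, 0.1855, 0.3320], E[r] = 1.4121, γ^t·E[r] = 0.903750, running G = 2.916250
t=3: π = [0.4812, 0.1853, 0.3335], E[r] = 1.4060, γ^t·E[r] = 0.719875, running G = 3.636125
t=4: π = [0.4815, 0.1852, 0.3333], E[r] = 1.4077, γ^t·E[r] = 0.576588, running G = 4.212713
t=5: π = [0.4815, 0.1852, 0.3333], E[r] = 1.4074, γ^t·E[r] = 0.461164, running G = 4.673876
t=6: π = [0.4815, 0.1852, 0.3333], E[r] = 1.4074, γ^t·E[r] = 0.368945, running G = 5.042822
t=7: π = [0.4815, 0.1852, 0.3333], E[r] = 1.4074, γ^t·E[r] = 0.295154, running G = 5.337976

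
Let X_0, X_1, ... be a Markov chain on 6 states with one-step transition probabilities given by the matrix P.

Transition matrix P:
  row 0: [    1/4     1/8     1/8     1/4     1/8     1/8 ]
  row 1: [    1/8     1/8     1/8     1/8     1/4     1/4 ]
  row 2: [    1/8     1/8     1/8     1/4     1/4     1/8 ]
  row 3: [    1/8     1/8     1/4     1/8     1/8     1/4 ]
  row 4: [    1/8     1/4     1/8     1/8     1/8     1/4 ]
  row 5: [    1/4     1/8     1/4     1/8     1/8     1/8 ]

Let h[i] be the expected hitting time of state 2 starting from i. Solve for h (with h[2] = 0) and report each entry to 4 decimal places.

First-step conditioning: h[2] = 0; for i ≠ 2, h[i] = 1 + Σ_k P[i][k]·h[k].
  h[0] = 1 + 1/4·h[0] + 1/8·h[1] + 1/4·h[3] + 1/8·h[4] + 1/8·h[5]
  h[1] = 1 + 1/8·h[0] + 1/8·h[1] + 1/8·h[3] + 1/4·h[4] + 1/4·h[5]
  h[3] = 1 + 1/8·h[0] + 1/8·h[1] + 1/8·h[3] + 1/8·h[4] + 1/4·h[5]
  h[4] = 1 + 1/8·h[0] + 1/4·h[1] + 1/8·h[3] + 1/8·h[4] + 1/4·h[5]
  h[5] = 1 + 1/4·h[0] + 1/8·h[1] + 1/8·h[3] + 1/8·h[4] + 1/8·h[5]
Solving the 5×5 linear system over states ≠ 2 gives exactly h = [4088/691, 4096/691, 0, 3584/691, 4096/691, 3640/691] (h[2] = 0 is the target).

h = [5.9161, 5.9276, 0.0000, 5.1867, 5.9276, 5.2677]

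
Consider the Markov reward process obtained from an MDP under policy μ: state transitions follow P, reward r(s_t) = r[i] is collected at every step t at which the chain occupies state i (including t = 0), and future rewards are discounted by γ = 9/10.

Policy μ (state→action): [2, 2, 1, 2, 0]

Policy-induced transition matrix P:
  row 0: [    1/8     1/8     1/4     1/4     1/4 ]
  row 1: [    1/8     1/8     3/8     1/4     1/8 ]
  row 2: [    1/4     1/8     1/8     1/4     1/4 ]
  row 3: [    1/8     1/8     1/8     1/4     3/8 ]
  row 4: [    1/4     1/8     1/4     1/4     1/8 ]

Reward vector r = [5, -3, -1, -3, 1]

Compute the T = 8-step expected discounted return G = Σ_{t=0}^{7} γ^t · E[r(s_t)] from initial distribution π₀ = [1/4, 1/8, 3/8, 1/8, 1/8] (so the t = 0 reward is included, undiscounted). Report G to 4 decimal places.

G = -0.6321

t=0: π = [0.2500, 0.1250, 0.3750, 0.1250, 0.1250], E[r] = 0.2500, γ^t·E[r] = 0.250000, running G = 0.250000
t=1: π = [0.1875, 0.1250, 0.2031, 0.2500, 0.2344], E[r] = -0.1563, γ^t·E[r] = -0.140625, running G = 0.109375
t=2: π = [0.1797, 0.1250, 0.2090, 0.2500, 0.2363], E[r] = -0.1992, γ^t·E[r] = -0.161367, running G = -0.051992
t=3: π = [0.1807, 0.1250, 0.2083, 0.2500, 0.2361], E[r] = -0.1938, γ^t·E[r] = -0.141315, running G = -0.193307
t=4: π = [0.1805, 0.1250, 0.2083, 0.2500, 0.2361], E[r] = -0.1945, γ^t·E[r] = -0.127624, running G = -0.320931
t=5: π = [0.1806, 0.1250, 0.2083, 0.2500, 0.2361], E[r] = -0.1944, γ^t·E[r] = -0.114812, running G = -0.435743
t=6: π = [0.1806, 0.1250, 0.2083, 0.2500, 0.2361], E[r] = -0.1944, γ^t·E[r] = -0.103336, running G = -0.539079
t=7: π = [0.1806, 0.1250, 0.2083, 0.2500, 0.2361], E[r] = -0.1944, γ^t·E[r] = -0.093002, running G = -0.632082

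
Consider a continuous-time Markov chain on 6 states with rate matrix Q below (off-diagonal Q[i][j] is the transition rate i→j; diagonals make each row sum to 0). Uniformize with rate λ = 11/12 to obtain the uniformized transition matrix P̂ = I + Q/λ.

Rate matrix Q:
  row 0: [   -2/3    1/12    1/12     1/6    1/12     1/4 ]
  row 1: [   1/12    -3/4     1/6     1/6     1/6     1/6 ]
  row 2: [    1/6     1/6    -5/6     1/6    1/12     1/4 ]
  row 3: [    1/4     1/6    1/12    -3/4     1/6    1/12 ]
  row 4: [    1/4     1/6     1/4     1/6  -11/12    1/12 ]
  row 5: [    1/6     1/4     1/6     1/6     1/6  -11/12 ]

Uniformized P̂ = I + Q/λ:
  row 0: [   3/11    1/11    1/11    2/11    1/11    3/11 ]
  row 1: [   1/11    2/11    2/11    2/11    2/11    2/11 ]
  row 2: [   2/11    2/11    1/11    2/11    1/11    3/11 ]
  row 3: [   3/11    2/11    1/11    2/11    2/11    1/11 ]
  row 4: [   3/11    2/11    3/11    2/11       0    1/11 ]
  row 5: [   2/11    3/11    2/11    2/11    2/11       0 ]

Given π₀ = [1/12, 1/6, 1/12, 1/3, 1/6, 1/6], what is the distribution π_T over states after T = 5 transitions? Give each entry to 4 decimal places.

t=0: π = [0.0833, 0.1667, 0.0833, 0.3333, 0.1667, 0.1667]
t=1: π = [0.2197, 0.1894, 0.1515, 0.1818, 0.1364, 0.1212]
t=2: π = [0.2135, 0.1729, 0.1439, 0.1818, 0.1233, 0.1646]
t=3: π = [0.2132, 0.1774, 0.1440, 0.1818, 0.1269, 0.1566]
t=4: π = [0.2131, 0.1767, 0.1443, 0.1818, 0.1263, 0.1577]
t=5: π = [0.2131, 0.1768, 0.1443, 0.1818, 0.1264, 0.1576]

π = [0.2131, 0.1768, 0.1443, 0.1818, 0.1264, 0.1576]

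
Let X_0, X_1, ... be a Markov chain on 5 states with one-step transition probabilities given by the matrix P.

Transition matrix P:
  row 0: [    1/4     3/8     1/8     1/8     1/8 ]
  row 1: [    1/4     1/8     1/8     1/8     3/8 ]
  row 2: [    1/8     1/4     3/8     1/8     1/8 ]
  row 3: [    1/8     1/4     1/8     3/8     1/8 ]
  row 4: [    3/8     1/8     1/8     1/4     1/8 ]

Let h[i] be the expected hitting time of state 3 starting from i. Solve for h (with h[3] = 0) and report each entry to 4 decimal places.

First-step conditioning: h[3] = 0; for i ≠ 3, h[i] = 1 + Σ_k P[i][k]·h[k].
  h[0] = 1 + 1/4·h[0] + 3/8·h[1] + 1/8·h[2] + 1/8·h[4]
  h[1] = 1 + 1/4·h[0] + 1/8·h[1] + 1/8·h[2] + 3/8·h[4]
  h[2] = 1 + 1/8·h[0] + 1/4·h[1] + 3/8·h[2] + 1/8·h[4]
  h[4] = 1 + 3/8·h[0] + 1/8·h[1] + 1/8·h[2] + 1/8·h[4]
Solving the 4×4 linear system over states ≠ 3 gives exactly h = [2016/299, 1968/299, 88/13, 0, 1776/299] (h[3] = 0 is the target).

h = [6.7425, 6.5819, 6.7692, 0.0000, 5.9398]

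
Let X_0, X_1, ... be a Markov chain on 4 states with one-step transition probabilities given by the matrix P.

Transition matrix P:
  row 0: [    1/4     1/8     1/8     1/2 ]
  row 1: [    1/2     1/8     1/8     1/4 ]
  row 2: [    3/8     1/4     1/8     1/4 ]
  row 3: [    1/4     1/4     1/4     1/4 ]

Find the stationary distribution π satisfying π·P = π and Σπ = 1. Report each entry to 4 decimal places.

Balance equations π_j = Σ_i π_i·P[i][j]:
  π_0 = 1/4·π_0 + 1/2·π_1 + 3/8·π_2 + 1/4·π_3
  π_1 = 1/8·π_0 + 1/8·π_1 + 1/4·π_2 + 1/4·π_3
  π_2 = 1/8·π_0 + 1/8·π_1 + 1/8·π_2 + 1/4·π_3
  normalize: π_0 + π_1 + π_2 + π_3 = 1
Solving the linear system gives exactly π = [107/337, 63/337, 56/337, 111/337].

π = [0.3175, 0.1869, 0.1662, 0.3294]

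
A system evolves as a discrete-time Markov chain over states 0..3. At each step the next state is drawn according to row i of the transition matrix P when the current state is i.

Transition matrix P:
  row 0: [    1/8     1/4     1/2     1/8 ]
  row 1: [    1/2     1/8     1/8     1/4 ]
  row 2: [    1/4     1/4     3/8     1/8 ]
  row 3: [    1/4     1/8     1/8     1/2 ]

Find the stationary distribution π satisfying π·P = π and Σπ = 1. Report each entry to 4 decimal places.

π = [0.2657, 0.1957, 0.2995, 0.2391]

Balance equations π_j = Σ_i π_i·P[i][j]:
  π_0 = 1/8·π_0 + 1/2·π_1 + 1/4·π_2 + 1/4·π_3
  π_1 = 1/4·π_0 + 1/8·π_1 + 1/4·π_2 + 1/8·π_3
  π_2 = 1/2·π_0 + 1/8·π_1 + 3/8·π_2 + 1/8·π_3
  normalize: π_0 + π_1 + π_2 + π_3 = 1
Solving the linear system gives exactly π = [55/207, 9/46, 62/207, 11/46].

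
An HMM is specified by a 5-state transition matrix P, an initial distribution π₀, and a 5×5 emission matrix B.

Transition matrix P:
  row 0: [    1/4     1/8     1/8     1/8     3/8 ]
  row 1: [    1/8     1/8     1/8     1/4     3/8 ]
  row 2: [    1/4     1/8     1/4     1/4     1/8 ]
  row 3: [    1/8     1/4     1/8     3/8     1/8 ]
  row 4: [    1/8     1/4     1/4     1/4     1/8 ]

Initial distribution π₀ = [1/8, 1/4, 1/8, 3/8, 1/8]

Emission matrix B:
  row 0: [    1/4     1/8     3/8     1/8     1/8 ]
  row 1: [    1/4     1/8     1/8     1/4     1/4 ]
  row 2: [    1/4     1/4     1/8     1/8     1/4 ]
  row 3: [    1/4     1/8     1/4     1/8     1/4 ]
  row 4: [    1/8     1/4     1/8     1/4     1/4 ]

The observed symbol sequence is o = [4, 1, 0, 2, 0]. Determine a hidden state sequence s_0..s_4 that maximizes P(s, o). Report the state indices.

t=0: δ = [1.562e-02, 6.250e-02, 3.125e-02, 9.375e-02, 3.125e-02]  (obs o_0=4)
t=1: δ = [1.465e-03, 2.930e-03, 2.930e-03, 4.395e-03, 5.859e-03]  ψ = [3, 3, 3, 3, 1]  (obs o_1=1)
t=2: δ = [1.831e-04, 3.662e-04, 3.662e-04, 4.120e-04, 1.373e-04]  ψ = [2, 4, 4, 3, 1]  (obs o_2=0)
t=3: δ = [3.433e-05, 1.287e-05, 1.144e-05, 3.862e-05, 1.717e-05]  ψ = [2, 3, 2, 3, 1]  (obs o_3=2)
t=4: δ = [2.146e-06, 2.414e-06, 1.207e-06, 3.621e-06, 1.609e-06]  ψ = [0, 3, 3, 3, 0]  (obs o_4=0)
backtrack: best end state = 3; path = [3, 3, 3, 3, 3]

path = [3, 3, 3, 3, 3]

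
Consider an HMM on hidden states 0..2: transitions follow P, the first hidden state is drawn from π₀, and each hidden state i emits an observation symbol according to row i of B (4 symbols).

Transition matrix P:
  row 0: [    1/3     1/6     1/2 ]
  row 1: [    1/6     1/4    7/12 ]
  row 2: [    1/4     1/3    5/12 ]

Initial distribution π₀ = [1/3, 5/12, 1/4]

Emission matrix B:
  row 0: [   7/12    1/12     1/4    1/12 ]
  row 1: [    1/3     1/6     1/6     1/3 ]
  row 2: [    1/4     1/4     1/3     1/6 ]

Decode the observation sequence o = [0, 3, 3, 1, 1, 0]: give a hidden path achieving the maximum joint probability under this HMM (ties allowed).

path = [0, 2, 1, 2, 2, 0]

t=0: δ = [1.944e-01, 1.389e-01, 6.250e-02]  (obs o_0=0)
t=1: δ = [5.401e-03, 1.157e-02, 1.620e-02]  ψ = [0, 1, 0]  (obs o_1=3)
t=2: δ = [3.376e-04, 1.800e-03, 1.125e-03]  ψ = [2, 2, 1]  (obs o_2=3)
t=3: δ = [2.501e-05, 7.502e-05, 2.626e-04]  ψ = [1, 1, 1]  (obs o_3=1)
t=4: δ = [5.470e-06, 1.459e-05, 2.735e-05]  ψ = [2, 2, 2]  (obs o_4=1)
t=5: δ = [3.989e-06, 3.039e-06, 2.849e-06]  ψ = [2, 2, 2]  (obs o_5=0)
backtrack: best end state = 0; path = [0, 2, 1, 2, 2, 0]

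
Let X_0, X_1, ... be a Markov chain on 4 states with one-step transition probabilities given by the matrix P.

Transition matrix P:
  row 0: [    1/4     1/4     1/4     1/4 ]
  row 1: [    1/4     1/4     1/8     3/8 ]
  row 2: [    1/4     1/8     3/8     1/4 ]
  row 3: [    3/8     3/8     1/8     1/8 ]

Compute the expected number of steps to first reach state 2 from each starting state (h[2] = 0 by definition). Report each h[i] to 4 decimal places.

First-step conditioning: h[2] = 0; for i ≠ 2, h[i] = 1 + Σ_k P[i][k]·h[k].
  h[0] = 1 + 1/4·h[0] + 1/4·h[1] + 1/4·h[3]
  h[1] = 1 + 1/4·h[0] + 1/4·h[1] + 3/8·h[3]
  h[3] = 1 + 3/8·h[0] + 3/8·h[1] + 1/8·h[3]
Solving the 3×3 linear system over states ≠ 2 gives exactly h = [71/13, 81/13, 0, 80/13] (h[2] = 0 is the target).

h = [5.4615, 6.2308, 0.0000, 6.1538]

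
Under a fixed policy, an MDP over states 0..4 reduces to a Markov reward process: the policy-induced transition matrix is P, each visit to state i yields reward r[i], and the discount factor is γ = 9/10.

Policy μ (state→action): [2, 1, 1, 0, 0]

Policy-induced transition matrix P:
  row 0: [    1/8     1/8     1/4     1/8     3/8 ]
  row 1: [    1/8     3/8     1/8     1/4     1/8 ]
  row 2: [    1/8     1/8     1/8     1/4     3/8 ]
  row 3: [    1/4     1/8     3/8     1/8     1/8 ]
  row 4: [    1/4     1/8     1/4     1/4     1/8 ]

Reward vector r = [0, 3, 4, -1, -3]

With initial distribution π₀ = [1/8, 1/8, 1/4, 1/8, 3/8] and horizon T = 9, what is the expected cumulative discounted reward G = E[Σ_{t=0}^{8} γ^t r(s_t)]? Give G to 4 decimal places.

t=0: π = [0.1250, 0.1250, 0.2500, 0.1250, 0.3750], E[r] = 0.1250, γ^t·E[r] = 0.125000, running G = 0.125000
t=1: π = [0.1875, 0.1563, 0.2188, 0.2188, 0.2188], E[r] = 0.4688, γ^t·E[r] = 0.421875, running G = 0.546875
t=2: π = [0.1797, 0.1641, 0.2305, 0.1992, 0.2266], E[r] = 0.5352, γ^t·E[r] = 0.433477, running G = 0.980352
t=3: π = [0.1782, 0.1660, 0.2256, 0.2026, 0.2275], E[r] = 0.5151, γ^t·E[r] = 0.375535, running G = 1.355886
t=4: π = [0.1788, 0.1665, 0.2264, 0.2024, 0.2260], E[r] = 0.5248, γ^t·E[r] = 0.344308, running G = 1.700195
t=5: π = [0.1785, 0.1666, 0.2262, 0.2024, 0.2263], E[r] = 0.5234, γ^t·E[r] = 0.309071, running G = 2.009266
t=6: π = [0.1786, 0.1667, 0.2262, 0.2024, 0.2262], E[r] = 0.5238, γ^t·E[r] = 0.278370, running G = 2.287636
t=7: π = [0.1786, 0.1667, 0.2262, 0.2024, 0.2262], E[r] = 0.5238, γ^t·E[r] = 0.250533, running G = 2.538169
t=8: π = [0.1786, 0.1667, 0.2262, 0.2024, 0.2262], E[r] = 0.5238, γ^t·E[r] = 0.225481, running G = 2.763650

G = 2.7637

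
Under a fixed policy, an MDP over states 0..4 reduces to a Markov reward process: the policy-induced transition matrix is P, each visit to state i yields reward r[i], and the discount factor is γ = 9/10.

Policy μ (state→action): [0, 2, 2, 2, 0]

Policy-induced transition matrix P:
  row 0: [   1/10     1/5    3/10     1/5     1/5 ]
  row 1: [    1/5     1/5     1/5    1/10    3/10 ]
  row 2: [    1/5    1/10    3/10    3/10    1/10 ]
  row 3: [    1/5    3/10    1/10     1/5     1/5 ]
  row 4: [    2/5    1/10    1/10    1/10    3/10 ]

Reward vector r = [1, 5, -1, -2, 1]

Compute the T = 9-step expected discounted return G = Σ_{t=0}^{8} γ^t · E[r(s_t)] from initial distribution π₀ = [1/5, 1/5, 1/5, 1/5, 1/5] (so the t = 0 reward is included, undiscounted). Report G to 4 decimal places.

t=0: π = [0.2000, 0.2000, 0.2000, 0.2000, 0.2000], E[r] = 0.8000, γ^t·E[r] = 0.800000, running G = 0.800000
t=1: π = [0.2200, 0.1800, 0.2000, 0.1800, 0.2200], E[r] = 0.7800, γ^t·E[r] = 0.702000, running G = 1.502000
t=2: π = [0.2220, 0.1760, 0.2020, 0.1800, 0.2200], E[r] = 0.7600, γ^t·E[r] = 0.615600, running G = 2.117600
t=3: π = [0.2218, 0.1758, 0.2024, 0.1806, 0.2194], E[r] = 0.7566, γ^t·E[r] = 0.551561, running G = 2.669161
t=4: π = [0.2217, 0.1759, 0.2024, 0.1807, 0.2193], E[r] = 0.7565, γ^t·E[r] = 0.496353, running G = 3.165514
t=5: π = [0.2217, 0.1759, 0.2024, 0.1807, 0.2193], E[r] = 0.7566, γ^t·E[r] = 0.446768, running G = 3.612282
t=6: π = [0.2217, 0.1759, 0.2024, 0.1807, 0.2193], E[r] = 0.7566, γ^t·E[r] = 0.402102, running G = 4.014384
t=7: π = [0.2217, 0.1759, 0.2024, 0.1807, 0.2193], E[r] = 0.7566, γ^t·E[r] = 0.361892, running G = 4.376277
t=8: π = [0.2217, 0.1759, 0.2024, 0.1807, 0.2193], E[r] = 0.7566, γ^t·E[r] = 0.325703, running G = 4.701980

G = 4.7020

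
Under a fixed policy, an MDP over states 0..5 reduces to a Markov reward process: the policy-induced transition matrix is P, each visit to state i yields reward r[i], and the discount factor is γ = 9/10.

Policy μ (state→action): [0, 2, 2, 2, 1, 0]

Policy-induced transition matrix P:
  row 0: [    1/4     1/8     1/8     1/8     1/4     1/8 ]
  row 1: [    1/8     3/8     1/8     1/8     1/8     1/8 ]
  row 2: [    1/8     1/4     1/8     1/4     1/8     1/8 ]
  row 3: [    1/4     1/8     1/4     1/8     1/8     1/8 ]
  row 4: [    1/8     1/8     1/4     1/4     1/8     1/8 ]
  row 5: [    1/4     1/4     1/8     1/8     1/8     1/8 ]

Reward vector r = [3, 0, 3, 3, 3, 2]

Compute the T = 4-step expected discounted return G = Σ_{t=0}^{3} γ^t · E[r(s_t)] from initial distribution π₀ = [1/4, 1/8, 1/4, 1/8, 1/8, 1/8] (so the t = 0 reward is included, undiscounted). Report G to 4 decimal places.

t=0: π = [0.2500, 0.1250, 0.2500, 0.1250, 0.1250, 0.1250], E[r] = 2.5000, γ^t·E[r] = 2.500000, running G = 2.500000
t=1: π = [0.1875, 0.2031, 0.1563, 0.1719, 0.1563, 0.1250], E[r] = 2.2656, γ^t·E[r] = 2.039063, running G = 4.539063
t=2: π = [0.1855, 0.2109, 0.1660, 0.1641, 0.1484, 0.1250], E[r] = 2.2422, γ^t·E[r] = 1.816172, running G = 6.355234
t=3: π = [0.1843, 0.2141, 0.1641, 0.1643, 0.1482, 0.1250], E[r] = 2.2327, γ^t·E[r] = 1.627614, running G = 7.982848

G = 7.9828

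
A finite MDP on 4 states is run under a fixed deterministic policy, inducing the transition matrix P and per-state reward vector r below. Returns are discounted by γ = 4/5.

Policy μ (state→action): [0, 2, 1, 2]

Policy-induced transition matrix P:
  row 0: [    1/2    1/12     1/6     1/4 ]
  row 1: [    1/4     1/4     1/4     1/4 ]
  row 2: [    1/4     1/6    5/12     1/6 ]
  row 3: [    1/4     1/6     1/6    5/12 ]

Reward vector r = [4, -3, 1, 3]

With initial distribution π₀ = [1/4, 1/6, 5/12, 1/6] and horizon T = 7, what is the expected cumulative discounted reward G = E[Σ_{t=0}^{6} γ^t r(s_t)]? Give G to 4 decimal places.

G = 6.9958

t=0: π = [0.2500, 0.1667, 0.4167, 0.1667], E[r] = 1.4167, γ^t·E[r] = 1.416667, running G = 1.416667
t=1: π = [0.3125, 0.1597, 0.2847, 0.2431], E[r] = 1.7847, γ^t·E[r] = 1.427778, running G = 2.844444
t=2: π = [0.3281, 0.1539, 0.2512, 0.2668], E[r] = 1.9022, γ^t·E[r] = 1.217407, running G = 4.061852
t=3: π = [0.3320, 0.1522, 0.2423, 0.2735], E[r] = 1.9346, γ^t·E[r] = 0.990494, running G = 5.052346
t=4: π = [0.3330, 0.1517, 0.2399, 0.2754], E[r] = 1.9431, γ^t·E[r] = 0.795900, running G = 5.848245
t=5: π = [0.3333, 0.1516, 0.2393, 0.2759], E[r] = 1.9453, γ^t·E[r] = 0.637451, running G = 6.485696
t=6: π = [0.3333, 0.1515, 0.2391, 0.2760], E[r] = 1.9459, γ^t·E[r] = 0.510113, running G = 6.995809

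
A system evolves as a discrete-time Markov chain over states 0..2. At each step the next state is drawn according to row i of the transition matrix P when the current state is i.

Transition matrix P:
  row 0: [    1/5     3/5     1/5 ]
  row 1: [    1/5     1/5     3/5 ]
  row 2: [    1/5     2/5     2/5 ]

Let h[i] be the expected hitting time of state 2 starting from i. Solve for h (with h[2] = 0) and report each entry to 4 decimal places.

First-step conditioning: h[2] = 0; for i ≠ 2, h[i] = 1 + Σ_k P[i][k]·h[k].
  h[0] = 1 + 1/5·h[0] + 3/5·h[1]
  h[1] = 1 + 1/5·h[0] + 1/5·h[1]
Solving the 2×2 linear system over states ≠ 2 gives exactly h = [35/13, 25/13, 0] (h[2] = 0 is the target).

h = [2.6923, 1.9231, 0.0000]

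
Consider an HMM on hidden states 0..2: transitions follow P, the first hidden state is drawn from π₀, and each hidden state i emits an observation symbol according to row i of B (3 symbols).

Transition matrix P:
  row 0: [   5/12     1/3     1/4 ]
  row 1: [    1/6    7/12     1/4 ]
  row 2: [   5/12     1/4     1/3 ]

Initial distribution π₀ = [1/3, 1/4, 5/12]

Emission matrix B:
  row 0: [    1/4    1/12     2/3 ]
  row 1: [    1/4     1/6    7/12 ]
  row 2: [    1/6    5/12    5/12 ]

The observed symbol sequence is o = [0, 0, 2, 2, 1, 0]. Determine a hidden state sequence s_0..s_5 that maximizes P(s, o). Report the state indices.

path = [1, 1, 1, 1, 1, 1]

t=0: δ = [8.333e-02, 6.250e-02, 6.944e-02]  (obs o_0=0)
t=1: δ = [8.681e-03, 9.115e-03, 3.858e-03]  ψ = [0, 1, 2]  (obs o_1=0)
t=2: δ = [2.411e-03, 3.101e-03, 9.494e-04]  ψ = [0, 1, 1]  (obs o_2=2)
t=3: δ = [6.698e-04, 1.055e-03, 3.231e-04]  ψ = [0, 1, 1]  (obs o_3=2)
t=4: δ = [2.326e-05, 1.026e-04, 1.099e-04]  ψ = [0, 1, 1]  (obs o_4=1)
t=5: δ = [1.145e-05, 1.496e-05, 6.107e-06]  ψ = [2, 1, 2]  (obs o_5=0)
backtrack: best end state = 1; path = [1, 1, 1, 1, 1, 1]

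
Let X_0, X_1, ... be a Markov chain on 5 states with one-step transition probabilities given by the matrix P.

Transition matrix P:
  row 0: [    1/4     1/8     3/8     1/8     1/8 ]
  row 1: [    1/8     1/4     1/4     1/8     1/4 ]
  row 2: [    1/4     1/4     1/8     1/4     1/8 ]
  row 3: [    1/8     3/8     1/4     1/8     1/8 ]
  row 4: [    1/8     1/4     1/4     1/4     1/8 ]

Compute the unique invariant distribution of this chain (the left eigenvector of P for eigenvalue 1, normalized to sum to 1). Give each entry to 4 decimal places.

π = [0.1774, 0.2497, 0.2419, 0.1748, 0.1562]

Balance equations π_j = Σ_i π_i·P[i][j]:
  π_0 = 1/4·π_0 + 1/8·π_1 + 1/4·π_2 + 1/8·π_3 + 1/8·π_4
  π_1 = 1/8·π_0 + 1/4·π_1 + 1/4·π_2 + 3/8·π_3 + 1/4·π_4
  π_2 = 3/8·π_0 + 1/4·π_1 + 1/8·π_2 + 1/4·π_3 + 1/4·π_4
  π_3 = 1/8·π_0 + 1/8·π_1 + 1/4·π_2 + 1/8·π_3 + 1/4·π_4
  normalize: π_0 + π_1 + π_2 + π_3 + π_4 = 1
Solving the linear system gives exactly π = [11/62, 565/2263, 15/62, 791/4526, 707/4526].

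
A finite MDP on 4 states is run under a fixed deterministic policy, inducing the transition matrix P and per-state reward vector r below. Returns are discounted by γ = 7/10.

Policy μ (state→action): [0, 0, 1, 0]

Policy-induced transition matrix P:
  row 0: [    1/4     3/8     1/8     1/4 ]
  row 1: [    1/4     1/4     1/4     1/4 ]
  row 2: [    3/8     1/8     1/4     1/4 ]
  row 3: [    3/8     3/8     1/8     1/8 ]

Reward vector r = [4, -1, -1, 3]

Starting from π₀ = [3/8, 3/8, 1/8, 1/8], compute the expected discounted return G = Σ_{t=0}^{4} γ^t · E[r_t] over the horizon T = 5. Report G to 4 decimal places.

G = 3.8124

t=0: π = [0.3750, 0.3750, 0.1250, 0.1250], E[r] = 1.3750, γ^t·E[r] = 1.375000, running G = 1.375000
t=1: π = [0.2813, 0.2969, 0.1875, 0.2344], E[r] = 1.3438, γ^t·E[r] = 0.940625, running G = 2.315625
t=2: π = [0.3027, 0.2910, 0.1855, 0.2207], E[r] = 1.3965, γ^t·E[r] = 0.684277, running G = 2.999902
t=3: π = [0.3008, 0.2922, 0.1846, 0.2224], E[r] = 1.3936, γ^t·E[r] = 0.477989, running G = 3.477892
t=4: π = [0.3009, 0.2923, 0.1846, 0.2222], E[r] = 1.3932, γ^t·E[r] = 0.334497, running G = 3.812389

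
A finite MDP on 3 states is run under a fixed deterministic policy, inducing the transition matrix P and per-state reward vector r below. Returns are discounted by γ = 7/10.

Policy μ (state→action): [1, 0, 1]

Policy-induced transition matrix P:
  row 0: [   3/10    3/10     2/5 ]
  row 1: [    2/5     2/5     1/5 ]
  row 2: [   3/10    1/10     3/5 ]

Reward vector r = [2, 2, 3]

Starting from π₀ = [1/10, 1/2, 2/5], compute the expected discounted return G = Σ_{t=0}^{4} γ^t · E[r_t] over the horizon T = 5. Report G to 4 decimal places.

G = 6.6732

t=0: π = [0.1000, 0.5000, 0.4000], E[r] = 2.4000, γ^t·E[r] = 2.400000, running G = 2.400000
t=1: π = [0.3500, 0.2700, 0.3800], E[r] = 2.3800, γ^t·E[r] = 1.666000, running G = 4.066000
t=2: π = [0.3270, 0.2510, 0.4220], E[r] = 2.4220, γ^t·E[r] = 1.186780, running G = 5.252780
t=3: π = [0.3251, 0.2407, 0.4342], E[r] = 2.4342, γ^t·E[r] = 0.834931, running G = 6.087711
t=4: π = [0.3241, 0.2372, 0.4387], E[r] = 2.4387, γ^t·E[r] = 0.585532, running G = 6.673242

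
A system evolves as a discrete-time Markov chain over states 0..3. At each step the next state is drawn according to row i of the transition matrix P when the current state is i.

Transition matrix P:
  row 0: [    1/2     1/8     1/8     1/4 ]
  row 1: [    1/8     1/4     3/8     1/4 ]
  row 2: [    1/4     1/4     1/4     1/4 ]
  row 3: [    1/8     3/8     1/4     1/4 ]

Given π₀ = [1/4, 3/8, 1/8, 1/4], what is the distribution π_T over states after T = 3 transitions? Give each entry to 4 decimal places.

π = [0.2488, 0.2505, 0.2507, 0.2500]

t=0: π = [0.2500, 0.3750, 0.1250, 0.2500]
t=1: π = [0.2344, 0.2500, 0.2656, 0.2500]
t=2: π = [0.2461, 0.2520, 0.2520, 0.2500]
t=3: π = [0.2488, 0.2505, 0.2507, 0.2500]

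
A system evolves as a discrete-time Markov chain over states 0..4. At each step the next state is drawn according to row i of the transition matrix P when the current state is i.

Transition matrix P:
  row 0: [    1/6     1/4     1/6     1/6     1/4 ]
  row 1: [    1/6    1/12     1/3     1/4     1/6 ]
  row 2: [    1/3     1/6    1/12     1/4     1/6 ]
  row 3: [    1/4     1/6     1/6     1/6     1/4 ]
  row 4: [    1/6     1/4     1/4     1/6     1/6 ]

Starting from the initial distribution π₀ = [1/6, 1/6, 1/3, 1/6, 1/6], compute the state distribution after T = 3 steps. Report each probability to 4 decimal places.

t=0: π = [0.1667, 0.1667, 0.3333, 0.1667, 0.1667]
t=1: π = [0.2361, 0.1806, 0.1806, 0.2083, 0.1944]
t=2: π = [0.2141, 0.1875, 0.1979, 0.1968, 0.2037]
t=3: π = [0.2160, 0.1859, 0.1984, 0.1988, 0.2009]

π = [0.2160, 0.1859, 0.1984, 0.1988, 0.2009]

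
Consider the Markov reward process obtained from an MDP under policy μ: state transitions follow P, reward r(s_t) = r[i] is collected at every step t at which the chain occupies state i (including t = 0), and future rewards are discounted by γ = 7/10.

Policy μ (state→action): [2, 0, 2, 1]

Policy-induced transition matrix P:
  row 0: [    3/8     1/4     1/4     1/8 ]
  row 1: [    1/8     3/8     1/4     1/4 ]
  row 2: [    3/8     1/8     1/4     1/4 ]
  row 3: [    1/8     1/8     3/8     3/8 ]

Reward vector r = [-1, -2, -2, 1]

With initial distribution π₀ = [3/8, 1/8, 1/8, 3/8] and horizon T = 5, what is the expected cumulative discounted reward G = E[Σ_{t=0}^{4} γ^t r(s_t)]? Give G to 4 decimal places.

G = -2.2638

t=0: π = [0.3750, 0.1250, 0.1250, 0.3750], E[r] = -0.5000, γ^t·E[r] = -0.500000, running G = -0.500000
t=1: π = [0.2500, 0.2031, 0.2969, 0.2500], E[r] = -1.0000, γ^t·E[r] = -0.700000, running G = -1.200000
t=2: π = [0.2617, 0.2070, 0.2813, 0.2500], E[r] = -0.9883, γ^t·E[r] = -0.484258, running G = -1.684258
t=3: π = [0.2607, 0.2095, 0.2813, 0.2485], E[r] = -0.9937, γ^t·E[r] = -0.340823, running G = -2.025081
t=4: π = [0.2605, 0.2100, 0.2811, 0.2485], E[r] = -0.9941, γ^t·E[r] = -0.238679, running G = -2.263759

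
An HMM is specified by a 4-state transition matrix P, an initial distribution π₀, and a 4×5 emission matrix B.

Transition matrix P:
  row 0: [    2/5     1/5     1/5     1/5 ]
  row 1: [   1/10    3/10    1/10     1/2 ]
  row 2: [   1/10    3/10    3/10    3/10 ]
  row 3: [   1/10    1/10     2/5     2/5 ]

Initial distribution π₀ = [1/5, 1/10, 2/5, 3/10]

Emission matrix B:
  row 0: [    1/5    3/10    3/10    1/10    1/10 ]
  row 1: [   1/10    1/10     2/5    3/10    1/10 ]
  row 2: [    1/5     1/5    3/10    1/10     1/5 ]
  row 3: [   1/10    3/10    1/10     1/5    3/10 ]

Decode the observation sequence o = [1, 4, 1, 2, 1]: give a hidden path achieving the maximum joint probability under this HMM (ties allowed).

path = [3, 3, 2, 1, 3]

t=0: δ = [6.000e-02, 1.000e-02, 8.000e-02, 9.000e-02]  (obs o_0=1)
t=1: δ = [2.400e-03, 2.400e-03, 7.200e-03, 1.080e-02]  ψ = [0, 2, 3, 3]  (obs o_1=4)
t=2: δ = [3.240e-04, 2.160e-04, 8.640e-04, 1.296e-03]  ψ = [3, 2, 3, 3]  (obs o_2=1)
t=3: δ = [3.888e-05, 1.037e-04, 1.555e-04, 5.184e-05]  ψ = [0, 2, 3, 3]  (obs o_3=2)
t=4: δ = [4.666e-06, 4.666e-06, 9.331e-06, 1.555e-05]  ψ = [0, 2, 2, 1]  (obs o_4=1)
backtrack: best end state = 3; path = [3, 3, 2, 1, 3]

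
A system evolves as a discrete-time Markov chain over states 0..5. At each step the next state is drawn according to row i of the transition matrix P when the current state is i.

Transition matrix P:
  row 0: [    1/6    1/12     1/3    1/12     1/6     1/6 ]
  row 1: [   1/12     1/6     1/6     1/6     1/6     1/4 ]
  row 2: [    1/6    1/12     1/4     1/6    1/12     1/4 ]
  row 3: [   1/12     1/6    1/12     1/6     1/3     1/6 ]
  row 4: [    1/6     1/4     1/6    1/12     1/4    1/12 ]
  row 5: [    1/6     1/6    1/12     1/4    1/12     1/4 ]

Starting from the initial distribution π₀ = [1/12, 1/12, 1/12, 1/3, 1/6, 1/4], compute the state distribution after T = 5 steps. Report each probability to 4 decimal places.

π = [0.1407, 0.1550, 0.1754, 0.1565, 0.1765, 0.1958]

t=0: π = [0.0833, 0.0833, 0.0833, 0.3333, 0.1667, 0.2500]
t=1: π = [0.1319, 0.1667, 0.1389, 0.1667, 0.2083, 0.1875]
t=2: π = [0.1389, 0.1615, 0.1707, 0.1539, 0.1846, 0.1904]
t=3: π = [0.1404, 0.1563, 0.1753, 0.1556, 0.1776, 0.1948]
t=4: π = [0.1407, 0.1552, 0.1755, 0.1564, 0.1765, 0.1957]
t=5: π = [0.1407, 0.1550, 0.1754, 0.1565, 0.1765, 0.1958]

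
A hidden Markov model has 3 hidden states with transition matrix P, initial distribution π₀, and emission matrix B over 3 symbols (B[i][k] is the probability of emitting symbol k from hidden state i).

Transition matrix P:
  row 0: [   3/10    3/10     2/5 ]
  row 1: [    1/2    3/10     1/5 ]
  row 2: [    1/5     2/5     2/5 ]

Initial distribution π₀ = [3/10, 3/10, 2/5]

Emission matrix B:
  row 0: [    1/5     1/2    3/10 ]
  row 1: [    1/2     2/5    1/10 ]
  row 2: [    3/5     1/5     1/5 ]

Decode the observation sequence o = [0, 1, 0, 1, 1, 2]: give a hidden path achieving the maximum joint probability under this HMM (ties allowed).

path = [1, 0, 2, 1, 0, 0]

t=0: δ = [6.000e-02, 1.500e-01, 2.400e-01]  (obs o_0=0)
t=1: δ = [3.750e-02, 3.840e-02, 1.920e-02]  ψ = [1, 2, 2]  (obs o_1=1)
t=2: δ = [3.840e-03, 5.760e-03, 9.000e-03]  ψ = [1, 1, 0]  (obs o_2=0)
t=3: δ = [1.440e-03, 1.440e-03, 7.200e-04]  ψ = [1, 2, 2]  (obs o_3=1)
t=4: δ = [3.600e-04, 1.728e-04, 1.152e-04]  ψ = [1, 0, 0]  (obs o_4=1)
t=5: δ = [3.240e-05, 1.080e-05, 2.880e-05]  ψ = [0, 0, 0]  (obs o_5=2)
backtrack: best end state = 0; path = [1, 0, 2, 1, 0, 0]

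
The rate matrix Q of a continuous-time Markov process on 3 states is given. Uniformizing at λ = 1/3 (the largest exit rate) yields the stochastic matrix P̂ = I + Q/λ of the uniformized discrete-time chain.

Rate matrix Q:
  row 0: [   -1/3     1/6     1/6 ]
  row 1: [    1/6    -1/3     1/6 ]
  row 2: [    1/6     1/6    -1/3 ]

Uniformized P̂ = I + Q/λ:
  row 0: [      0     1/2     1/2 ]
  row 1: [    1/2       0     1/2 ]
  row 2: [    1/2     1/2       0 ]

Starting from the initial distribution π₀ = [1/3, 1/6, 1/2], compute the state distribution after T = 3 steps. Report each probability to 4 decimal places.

π = [0.3333, 0.3542, 0.3125]

t=0: π = [0.3333, 0.1667, 0.5000]
t=1: π = [0.3333, 0.4167, 0.2500]
t=2: π = [0.3333, 0.2917, 0.3750]
t=3: π = [0.3333, 0.3542, 0.3125]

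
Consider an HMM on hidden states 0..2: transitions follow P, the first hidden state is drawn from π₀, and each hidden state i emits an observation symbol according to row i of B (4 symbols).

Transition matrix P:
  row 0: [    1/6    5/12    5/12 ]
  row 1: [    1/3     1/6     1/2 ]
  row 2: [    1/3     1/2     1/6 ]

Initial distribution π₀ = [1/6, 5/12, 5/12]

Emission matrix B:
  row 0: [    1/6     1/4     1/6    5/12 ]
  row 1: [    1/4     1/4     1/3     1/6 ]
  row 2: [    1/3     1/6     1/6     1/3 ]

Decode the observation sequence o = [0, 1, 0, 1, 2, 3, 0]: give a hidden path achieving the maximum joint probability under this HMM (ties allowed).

t=0: δ = [2.778e-02, 1.042e-01, 1.389e-01]  (obs o_0=0)
t=1: δ = [1.157e-02, 1.736e-02, 8.681e-03]  ψ = [2, 2, 1]  (obs o_1=1)
t=2: δ = [9.645e-04, 1.206e-03, 2.894e-03]  ψ = [1, 0, 1]  (obs o_2=0)
t=3: δ = [2.411e-04, 3.617e-04, 1.005e-04]  ψ = [2, 2, 1]  (obs o_3=1)
t=4: δ = [2.009e-05, 3.349e-05, 3.014e-05]  ψ = [1, 0, 1]  (obs o_4=2)
t=5: δ = [4.651e-06, 2.512e-06, 5.582e-06]  ψ = [1, 2, 1]  (obs o_5=3)
t=6: δ = [3.101e-07, 6.977e-07, 6.460e-07]  ψ = [2, 2, 0]  (obs o_6=0)
backtrack: best end state = 1; path = [2, 1, 2, 0, 1, 2, 1]

path = [2, 1, 2, 0, 1, 2, 1]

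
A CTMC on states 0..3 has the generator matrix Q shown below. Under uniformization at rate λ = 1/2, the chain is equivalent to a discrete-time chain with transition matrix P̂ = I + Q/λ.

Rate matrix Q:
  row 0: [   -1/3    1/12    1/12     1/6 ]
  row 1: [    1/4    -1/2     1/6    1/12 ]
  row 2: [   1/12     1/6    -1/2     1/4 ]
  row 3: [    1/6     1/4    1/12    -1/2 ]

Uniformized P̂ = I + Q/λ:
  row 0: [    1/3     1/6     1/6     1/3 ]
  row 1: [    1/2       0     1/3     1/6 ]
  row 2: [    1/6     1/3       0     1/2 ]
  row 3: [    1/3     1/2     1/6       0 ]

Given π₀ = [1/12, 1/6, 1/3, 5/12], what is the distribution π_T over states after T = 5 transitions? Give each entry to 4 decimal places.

π = [0.3435, 0.2351, 0.1769, 0.2445]

t=0: π = [0.0833, 0.1667, 0.3333, 0.4167]
t=1: π = [0.3056, 0.3333, 0.1389, 0.2222]
t=2: π = [0.3657, 0.2083, 0.1991, 0.2269]
t=3: π = [0.3349, 0.2407, 0.1682, 0.2562]
t=4: π = [0.3454, 0.2400, 0.1788, 0.2359]
t=5: π = [0.3435, 0.2351, 0.1769, 0.2445]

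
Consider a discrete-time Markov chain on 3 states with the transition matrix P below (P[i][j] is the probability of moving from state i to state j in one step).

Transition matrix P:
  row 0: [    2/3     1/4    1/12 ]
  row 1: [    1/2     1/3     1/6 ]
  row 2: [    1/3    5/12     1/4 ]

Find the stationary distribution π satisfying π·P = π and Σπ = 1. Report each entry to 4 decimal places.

Balance equations π_j = Σ_i π_i·P[i][j]:
  π_0 = 2/3·π_0 + 1/2·π_1 + 1/3·π_2
  π_1 = 1/4·π_0 + 1/3·π_1 + 5/12·π_2
  normalize: π_0 + π_1 + π_2 = 1
Solving the linear system gives exactly π = [31/54, 8/27, 7/54].

π = [0.5741, 0.2963, 0.1296]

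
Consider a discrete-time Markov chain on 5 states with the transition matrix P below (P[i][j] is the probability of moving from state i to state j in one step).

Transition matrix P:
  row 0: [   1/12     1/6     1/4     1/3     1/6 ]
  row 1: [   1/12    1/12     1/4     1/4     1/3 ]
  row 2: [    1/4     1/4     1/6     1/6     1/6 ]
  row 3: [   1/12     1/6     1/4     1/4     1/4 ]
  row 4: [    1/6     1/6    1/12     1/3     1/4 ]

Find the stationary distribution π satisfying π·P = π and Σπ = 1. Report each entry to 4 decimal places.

π = [0.1354, 0.1688, 0.1944, 0.2648, 0.2366]

Balance equations π_j = Σ_i π_i·P[i][j]:
  π_0 = 1/12·π_0 + 1/12·π_1 + 1/4·π_2 + 1/12·π_3 + 1/6·π_4
  π_1 = 1/6·π_0 + 1/12·π_1 + 1/4·π_2 + 1/6·π_3 + 1/6·π_4
  π_2 = 1/4·π_0 + 1/4·π_1 + 1/6·π_2 + 1/4·π_3 + 1/12·π_4
  π_3 = 1/3·π_0 + 1/4·π_1 + 1/6·π_2 + 1/4·π_3 + 1/3·π_4
  normalize: π_0 + π_1 + π_2 + π_3 + π_4 = 1
Solving the linear system gives exactly π = [1091/8055, 4079/24165, 4697/24165, 237/895, 5717/24165].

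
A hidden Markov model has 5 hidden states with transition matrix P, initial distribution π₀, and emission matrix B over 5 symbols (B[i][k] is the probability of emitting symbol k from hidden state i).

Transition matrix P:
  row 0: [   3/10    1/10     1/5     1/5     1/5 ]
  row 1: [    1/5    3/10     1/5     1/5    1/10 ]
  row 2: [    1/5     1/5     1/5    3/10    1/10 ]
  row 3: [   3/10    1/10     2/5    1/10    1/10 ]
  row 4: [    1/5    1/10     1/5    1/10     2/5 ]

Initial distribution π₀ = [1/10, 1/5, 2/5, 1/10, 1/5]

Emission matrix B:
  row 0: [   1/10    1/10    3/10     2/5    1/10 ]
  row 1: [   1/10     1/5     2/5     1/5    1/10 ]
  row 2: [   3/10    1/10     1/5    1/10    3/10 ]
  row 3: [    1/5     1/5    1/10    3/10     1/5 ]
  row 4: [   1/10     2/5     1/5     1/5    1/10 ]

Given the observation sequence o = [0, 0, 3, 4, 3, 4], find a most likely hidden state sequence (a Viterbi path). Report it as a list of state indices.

t=0: δ = [1.000e-02, 2.000e-02, 1.200e-01, 2.000e-02, 2.000e-02]  (obs o_0=0)
t=1: δ = [2.400e-03, 2.400e-03, 7.200e-03, 7.200e-03, 1.200e-03]  ψ = [2, 2, 2, 2, 2]  (obs o_1=0)
t=2: δ = [8.640e-04, 2.880e-04, 2.880e-04, 6.480e-04, 1.440e-04]  ψ = [3, 2, 3, 2, 2]  (obs o_2=3)
t=3: δ = [2.592e-05, 8.640e-06, 7.776e-05, 3.456e-05, 1.728e-05]  ψ = [0, 0, 3, 0, 0]  (obs o_3=4)
t=4: δ = [6.221e-06, 3.110e-06, 1.555e-06, 6.998e-06, 1.555e-06]  ψ = [2, 2, 2, 2, 2]  (obs o_4=3)
t=5: δ = [2.100e-07, 9.331e-08, 8.398e-07, 2.488e-07, 1.244e-07]  ψ = [3, 1, 3, 0, 0]  (obs o_5=4)
backtrack: best end state = 2; path = [2, 2, 3, 2, 3, 2]

path = [2, 2, 3, 2, 3, 2]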